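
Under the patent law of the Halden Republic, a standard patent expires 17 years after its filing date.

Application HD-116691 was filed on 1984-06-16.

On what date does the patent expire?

June 16, 2001

Filing date + 17 years → 16 June 2001.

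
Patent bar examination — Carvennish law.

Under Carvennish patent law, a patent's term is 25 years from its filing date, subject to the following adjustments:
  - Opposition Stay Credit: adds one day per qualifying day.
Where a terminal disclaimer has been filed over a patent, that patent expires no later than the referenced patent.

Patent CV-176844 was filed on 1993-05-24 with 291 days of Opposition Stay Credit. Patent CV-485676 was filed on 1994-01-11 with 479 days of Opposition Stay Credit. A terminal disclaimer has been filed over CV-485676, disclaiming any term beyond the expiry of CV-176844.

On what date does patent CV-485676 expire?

Natural term of CV-485676:
  Base: filing + 25 years → 11 January 2019.
  Opposition Stay Credit: +479 days → 4 May 2020.
Expiry of referenced patent CV-176844:
  Base: filing + 25 years → 24 May 2018.
  Opposition Stay Credit: +291 days → 11 March 2019.
Terminal disclaimer: CV-485676 expires on the earlier of 4 May 2020 and 11 March 2019.

2019-03-11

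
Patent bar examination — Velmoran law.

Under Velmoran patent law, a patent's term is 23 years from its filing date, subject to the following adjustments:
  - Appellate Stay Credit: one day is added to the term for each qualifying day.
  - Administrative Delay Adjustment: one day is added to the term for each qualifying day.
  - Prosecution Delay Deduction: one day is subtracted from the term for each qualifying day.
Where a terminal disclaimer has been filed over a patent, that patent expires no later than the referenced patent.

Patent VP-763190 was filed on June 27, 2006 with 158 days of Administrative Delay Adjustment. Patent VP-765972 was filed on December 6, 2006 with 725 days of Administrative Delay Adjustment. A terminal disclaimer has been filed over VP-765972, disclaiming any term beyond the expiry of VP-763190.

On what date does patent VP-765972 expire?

December 2, 2029

Natural term of VP-765972:
  Base: filing + 23 years → 6 December 2029.
  Administrative Delay Adjustment: +725 days → 1 December 2031.
Expiry of referenced patent VP-763190:
  Base: filing + 23 years → 27 June 2029.
  Administrative Delay Adjustment: +158 days → 2 December 2029.
Terminal disclaimer: VP-765972 expires on the earlier of 1 December 2031 and 2 December 2029.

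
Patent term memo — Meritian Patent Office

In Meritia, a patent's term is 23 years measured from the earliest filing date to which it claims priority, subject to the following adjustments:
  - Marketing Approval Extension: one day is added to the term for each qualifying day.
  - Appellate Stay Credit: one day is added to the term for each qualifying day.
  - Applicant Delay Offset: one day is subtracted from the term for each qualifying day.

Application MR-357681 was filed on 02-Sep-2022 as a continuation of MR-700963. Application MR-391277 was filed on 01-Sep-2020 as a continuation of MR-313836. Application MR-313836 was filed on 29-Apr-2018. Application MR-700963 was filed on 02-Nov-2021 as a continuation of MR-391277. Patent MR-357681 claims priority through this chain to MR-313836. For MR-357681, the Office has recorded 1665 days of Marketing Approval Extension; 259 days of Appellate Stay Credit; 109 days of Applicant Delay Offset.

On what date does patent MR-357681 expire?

2046-04-18

Earliest priority filing: 29 April 2018.
Base term: 29 April 2018 + 23 years → 29 April 2041.
Marketing Approval Extension: +1665 days → 19 November 2045.
Appellate Stay Credit: +259 days → 5 August 2046.
Applicant Delay Offset: −109 days → 18 April 2046.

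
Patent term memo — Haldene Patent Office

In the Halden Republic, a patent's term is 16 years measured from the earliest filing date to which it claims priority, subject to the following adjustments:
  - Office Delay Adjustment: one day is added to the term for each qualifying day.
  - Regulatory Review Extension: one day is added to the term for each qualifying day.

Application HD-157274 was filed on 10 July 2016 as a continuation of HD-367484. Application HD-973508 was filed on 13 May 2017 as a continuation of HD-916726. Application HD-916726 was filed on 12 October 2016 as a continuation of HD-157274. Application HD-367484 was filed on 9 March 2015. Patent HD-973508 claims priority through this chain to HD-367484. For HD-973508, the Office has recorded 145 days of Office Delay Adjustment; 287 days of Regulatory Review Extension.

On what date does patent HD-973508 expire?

Earliest priority filing: 9 March 2015.
Base term: 9 March 2015 + 16 years → 9 March 2031.
Office Delay Adjustment: +145 days → 1 August 2031.
Regulatory Review Extension: +287 days → 14 May 2032.

2032-05-14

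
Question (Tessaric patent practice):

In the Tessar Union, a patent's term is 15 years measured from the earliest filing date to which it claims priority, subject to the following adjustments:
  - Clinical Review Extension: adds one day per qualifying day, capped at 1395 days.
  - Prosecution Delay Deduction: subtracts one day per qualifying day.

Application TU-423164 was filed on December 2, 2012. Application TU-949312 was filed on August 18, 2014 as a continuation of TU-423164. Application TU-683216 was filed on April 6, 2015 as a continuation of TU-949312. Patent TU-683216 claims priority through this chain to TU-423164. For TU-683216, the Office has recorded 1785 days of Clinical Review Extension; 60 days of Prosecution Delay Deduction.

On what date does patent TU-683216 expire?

July 29, 2031

Earliest priority filing: 2 December 2012.
Base term: 2 December 2012 + 15 years → 2 December 2027.
Clinical Review Extension: 1785 days claimed exceeds the 1395-day cap, so +1395 days → 27 September 2031.
Prosecution Delay Deduction: −60 days → 29 July 2031.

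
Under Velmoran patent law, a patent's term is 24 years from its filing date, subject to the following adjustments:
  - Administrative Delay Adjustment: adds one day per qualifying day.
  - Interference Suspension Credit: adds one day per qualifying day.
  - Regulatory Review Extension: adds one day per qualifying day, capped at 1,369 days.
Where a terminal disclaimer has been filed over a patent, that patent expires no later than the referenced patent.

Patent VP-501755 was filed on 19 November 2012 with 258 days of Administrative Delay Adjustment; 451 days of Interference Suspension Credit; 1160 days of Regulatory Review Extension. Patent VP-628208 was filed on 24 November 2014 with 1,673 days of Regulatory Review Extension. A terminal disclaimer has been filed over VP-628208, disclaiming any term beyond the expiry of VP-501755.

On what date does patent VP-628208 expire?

2042-01-01

Natural term of VP-628208:
  Base: filing + 24 years → 24 November 2038.
  Regulatory Review Extension: 1673 days claimed exceeds the 1369-day cap, so +1369 days → 24 August 2042.
Expiry of referenced patent VP-501755:
  Base: filing + 24 years → 19 November 2036.
  Administrative Delay Adjustment: +258 days → 4 August 2037.
  Interference Suspension Credit: +451 days → 29 October 2038.
  Regulatory Review Extension: 1160 days (within the 1369-day cap) → +1160 days → 1 January 2042.
Terminal disclaimer: VP-628208 expires on the earlier of 24 August 2042 and 1 January 2042.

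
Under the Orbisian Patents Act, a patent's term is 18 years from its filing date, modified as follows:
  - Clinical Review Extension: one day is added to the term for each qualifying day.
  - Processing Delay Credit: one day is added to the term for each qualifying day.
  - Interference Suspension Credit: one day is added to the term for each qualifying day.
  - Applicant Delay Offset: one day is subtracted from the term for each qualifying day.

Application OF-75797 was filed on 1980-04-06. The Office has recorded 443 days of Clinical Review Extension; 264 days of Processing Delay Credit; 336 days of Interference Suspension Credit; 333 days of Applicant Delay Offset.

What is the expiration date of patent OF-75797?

2000-03-16

Base term: filing date + 18 years → 6 April 1998.
Clinical Review Extension: +443 days → 23 June 1999.
Processing Delay Credit: +264 days → 13 March 2000.
Interference Suspension Credit: +336 days → 12 February 2001.
Applicant Delay Offset: −333 days → 16 March 2000.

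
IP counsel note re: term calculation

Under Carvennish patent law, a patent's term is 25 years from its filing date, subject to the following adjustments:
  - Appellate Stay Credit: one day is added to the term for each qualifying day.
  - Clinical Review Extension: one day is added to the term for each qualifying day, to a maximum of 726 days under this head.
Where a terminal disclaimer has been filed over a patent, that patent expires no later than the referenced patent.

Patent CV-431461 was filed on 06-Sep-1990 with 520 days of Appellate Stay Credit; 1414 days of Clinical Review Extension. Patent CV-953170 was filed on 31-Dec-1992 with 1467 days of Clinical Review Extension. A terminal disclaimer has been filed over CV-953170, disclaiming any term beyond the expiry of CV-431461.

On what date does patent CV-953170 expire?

Natural term of CV-953170:
  Base: filing + 25 years → 31 December 2017.
  Clinical Review Extension: 1467 days claimed exceeds the 726-day cap, so +726 days → 27 December 2019.
Expiry of referenced patent CV-431461:
  Base: filing + 25 years → 6 September 2015.
  Appellate Stay Credit: +520 days → 7 February 2017.
  Clinical Review Extension: 1414 days claimed exceeds the 726-day cap, so +726 days → 3 February 2019.
Terminal disclaimer: CV-953170 expires on the earlier of 27 December 2019 and 3 February 2019.

February 3, 2019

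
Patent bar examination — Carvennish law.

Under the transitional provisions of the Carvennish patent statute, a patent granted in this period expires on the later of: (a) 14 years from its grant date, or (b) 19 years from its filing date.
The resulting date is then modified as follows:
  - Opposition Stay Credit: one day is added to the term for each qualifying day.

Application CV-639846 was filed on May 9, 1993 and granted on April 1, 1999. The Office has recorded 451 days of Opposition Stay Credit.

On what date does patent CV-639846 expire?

(a) grant + 14 years → 1 April 2013.
(b) filing + 19 years → 9 May 2012.
Later of the two: 1 April 2013.
Opposition Stay Credit: +451 days → 26 June 2014.

2014-06-26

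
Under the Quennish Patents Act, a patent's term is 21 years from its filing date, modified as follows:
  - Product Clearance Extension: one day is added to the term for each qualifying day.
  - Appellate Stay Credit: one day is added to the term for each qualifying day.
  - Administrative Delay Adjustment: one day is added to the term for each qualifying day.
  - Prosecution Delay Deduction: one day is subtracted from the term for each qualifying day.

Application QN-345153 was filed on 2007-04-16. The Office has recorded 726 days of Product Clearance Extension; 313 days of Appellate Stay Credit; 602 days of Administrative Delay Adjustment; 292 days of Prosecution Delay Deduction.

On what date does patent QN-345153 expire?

2031-12-26

Base term: filing date + 21 years → 16 April 2028.
Product Clearance Extension: +726 days → 12 April 2030.
Appellate Stay Credit: +313 days → 19 February 2031.
Administrative Delay Adjustment: +602 days → 13 October 2032.
Prosecution Delay Deduction: −292 days → 26 December 2031.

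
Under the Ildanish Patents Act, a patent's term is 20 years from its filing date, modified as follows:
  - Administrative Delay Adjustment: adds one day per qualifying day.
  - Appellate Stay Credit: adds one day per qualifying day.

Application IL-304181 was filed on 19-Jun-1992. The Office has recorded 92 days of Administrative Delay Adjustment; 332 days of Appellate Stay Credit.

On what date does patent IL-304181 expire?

Base term: filing date + 20 years → 19 June 2012.
Administrative Delay Adjustment: +92 days → 19 September 2012.
Appellate Stay Credit: +332 days → 17 August 2013.

2013-08-17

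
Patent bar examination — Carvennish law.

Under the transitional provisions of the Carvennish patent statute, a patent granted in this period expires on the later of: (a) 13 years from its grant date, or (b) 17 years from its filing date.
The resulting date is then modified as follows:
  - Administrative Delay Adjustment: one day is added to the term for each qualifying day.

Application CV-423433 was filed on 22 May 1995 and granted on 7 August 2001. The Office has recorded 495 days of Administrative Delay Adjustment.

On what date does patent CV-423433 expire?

(a) grant + 13 years → 7 August 2014.
(b) filing + 17 years → 22 May 2012.
Later of the two: 7 August 2014.
Administrative Delay Adjustment: +495 days → 15 December 2015.

2015-12-15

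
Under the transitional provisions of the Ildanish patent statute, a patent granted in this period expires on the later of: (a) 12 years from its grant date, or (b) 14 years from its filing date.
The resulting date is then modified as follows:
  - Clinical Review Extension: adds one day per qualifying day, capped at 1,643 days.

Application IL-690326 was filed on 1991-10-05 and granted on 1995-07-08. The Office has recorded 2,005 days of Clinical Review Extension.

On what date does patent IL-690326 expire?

(a) grant + 12 years → 8 July 2007.
(b) filing + 14 years → 5 October 2005.
Later of the two: 8 July 2007.
Clinical Review Extension: 2005 days claimed exceeds the 1643-day cap, so +1643 days → 6 January 2012.

2012-01-06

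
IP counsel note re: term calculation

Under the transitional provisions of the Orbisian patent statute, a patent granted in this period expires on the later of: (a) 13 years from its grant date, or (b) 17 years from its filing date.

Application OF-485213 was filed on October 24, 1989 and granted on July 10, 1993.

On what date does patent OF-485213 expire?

2006-10-24

(a) grant + 13 years → 10 July 2006.
(b) filing + 17 years → 24 October 2006.
Later of the two: 24 October 2006.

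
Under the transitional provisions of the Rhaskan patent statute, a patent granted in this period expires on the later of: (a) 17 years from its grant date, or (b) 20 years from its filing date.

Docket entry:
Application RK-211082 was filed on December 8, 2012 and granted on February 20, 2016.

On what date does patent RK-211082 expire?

(a) grant + 17 years → 20 February 2033.
(b) filing + 20 years → 8 December 2032.
Later of the two: 20 February 2033.

February 20, 2033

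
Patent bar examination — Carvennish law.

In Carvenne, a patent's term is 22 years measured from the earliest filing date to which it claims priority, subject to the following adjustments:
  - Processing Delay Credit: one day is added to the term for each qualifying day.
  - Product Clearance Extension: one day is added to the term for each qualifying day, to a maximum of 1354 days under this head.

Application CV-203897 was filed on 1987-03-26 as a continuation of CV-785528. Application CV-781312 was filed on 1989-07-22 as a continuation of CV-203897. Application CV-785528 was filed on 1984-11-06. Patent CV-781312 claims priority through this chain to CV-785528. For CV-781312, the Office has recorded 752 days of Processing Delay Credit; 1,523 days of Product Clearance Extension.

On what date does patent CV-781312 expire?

August 12, 2012

Earliest priority filing: 6 November 1984.
Base term: 6 November 1984 + 22 years → 6 November 2006.
Processing Delay Credit: +752 days → 27 November 2008.
Product Clearance Extension: 1523 days claimed exceeds the 1354-day cap, so +1354 days → 12 August 2012.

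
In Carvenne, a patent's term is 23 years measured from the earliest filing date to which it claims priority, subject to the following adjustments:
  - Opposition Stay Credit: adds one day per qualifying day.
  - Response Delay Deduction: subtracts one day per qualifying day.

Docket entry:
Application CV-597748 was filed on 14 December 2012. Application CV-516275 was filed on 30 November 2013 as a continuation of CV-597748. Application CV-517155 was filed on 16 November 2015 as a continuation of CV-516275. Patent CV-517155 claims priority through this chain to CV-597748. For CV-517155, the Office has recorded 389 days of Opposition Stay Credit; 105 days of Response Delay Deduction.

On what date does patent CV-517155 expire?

Earliest priority filing: 14 December 2012.
Base term: 14 December 2012 + 23 years → 14 December 2035.
Opposition Stay Credit: +389 days → 6 January 2037.
Response Delay Deduction: −105 days → 23 September 2036.

September 23, 2036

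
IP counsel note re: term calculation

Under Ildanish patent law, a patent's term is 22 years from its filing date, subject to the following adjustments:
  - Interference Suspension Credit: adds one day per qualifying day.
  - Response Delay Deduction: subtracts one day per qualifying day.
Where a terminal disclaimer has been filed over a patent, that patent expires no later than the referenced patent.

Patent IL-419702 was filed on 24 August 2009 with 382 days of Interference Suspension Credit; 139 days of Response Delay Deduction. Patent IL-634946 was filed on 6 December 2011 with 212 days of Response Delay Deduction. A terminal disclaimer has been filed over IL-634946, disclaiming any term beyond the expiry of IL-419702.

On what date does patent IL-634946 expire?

2032-04-23

Natural term of IL-634946:
  Base: filing + 22 years → 6 December 2033.
  Response Delay Deduction: −212 days → 8 May 2033.
Expiry of referenced patent IL-419702:
  Base: filing + 22 years → 24 August 2031.
  Interference Suspension Credit: +382 days → 9 September 2032.
  Response Delay Deduction: −139 days → 23 April 2032.
Terminal disclaimer: IL-634946 expires on the earlier of 8 May 2033 and 23 April 2032.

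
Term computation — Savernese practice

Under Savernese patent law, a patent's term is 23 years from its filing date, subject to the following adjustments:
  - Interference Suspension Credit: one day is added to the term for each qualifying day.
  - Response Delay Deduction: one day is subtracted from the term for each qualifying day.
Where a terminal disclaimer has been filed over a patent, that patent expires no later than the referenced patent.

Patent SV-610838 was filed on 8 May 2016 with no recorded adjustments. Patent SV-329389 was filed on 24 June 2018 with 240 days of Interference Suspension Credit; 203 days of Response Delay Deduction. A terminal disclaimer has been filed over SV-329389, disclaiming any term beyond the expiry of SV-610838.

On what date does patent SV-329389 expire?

Natural term of SV-329389:
  Base: filing + 23 years → 24 June 2041.
  Interference Suspension Credit: +240 days → 19 February 2042.
  Response Delay Deduction: −203 days → 31 July 2041.
Expiry of referenced patent SV-610838:
  Base: filing + 23 years → 8 May 2039.
Terminal disclaimer: SV-329389 expires on the earlier of 31 July 2041 and 8 May 2039.

2039-05-08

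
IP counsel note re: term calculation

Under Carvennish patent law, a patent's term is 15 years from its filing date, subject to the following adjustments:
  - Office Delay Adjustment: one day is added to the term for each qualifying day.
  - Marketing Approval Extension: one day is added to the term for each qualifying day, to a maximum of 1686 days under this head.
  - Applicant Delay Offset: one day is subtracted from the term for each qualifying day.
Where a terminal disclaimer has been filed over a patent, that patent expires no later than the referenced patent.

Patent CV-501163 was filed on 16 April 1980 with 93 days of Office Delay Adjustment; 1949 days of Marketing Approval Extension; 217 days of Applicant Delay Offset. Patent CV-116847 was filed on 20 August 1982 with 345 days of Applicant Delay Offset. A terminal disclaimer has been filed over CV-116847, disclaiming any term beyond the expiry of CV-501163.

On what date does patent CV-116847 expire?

Natural term of CV-116847:
  Base: filing + 15 years → 20 August 1997.
  Applicant Delay Offset: −345 days → 9 September 1996.
Expiry of referenced patent CV-501163:
  Base: filing + 15 years → 16 April 1995.
  Office Delay Adjustment: +93 days → 18 July 1995.
  Marketing Approval Extension: 1949 days claimed exceeds the 1686-day cap, so +1686 days → 28 February 2000.
  Applicant Delay Offset: −217 days → 26 July 1999.
Terminal disclaimer: CV-116847 expires on the earlier of 9 September 1996 and 26 July 1999.

September 9, 1996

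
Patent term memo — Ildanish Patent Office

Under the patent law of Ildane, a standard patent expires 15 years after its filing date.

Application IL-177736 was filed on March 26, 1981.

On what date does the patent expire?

Filing date + 15 years → 26 March 1996.

1996-03-26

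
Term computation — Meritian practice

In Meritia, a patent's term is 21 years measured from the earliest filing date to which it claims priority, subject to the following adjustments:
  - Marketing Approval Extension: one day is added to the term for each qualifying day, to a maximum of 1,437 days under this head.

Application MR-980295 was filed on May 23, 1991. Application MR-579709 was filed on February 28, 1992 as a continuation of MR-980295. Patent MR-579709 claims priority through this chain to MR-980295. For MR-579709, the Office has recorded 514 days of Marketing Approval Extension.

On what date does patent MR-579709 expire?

Earliest priority filing: 23 May 1991.
Base term: 23 May 1991 + 21 years → 23 May 2012.
Marketing Approval Extension: 514 days (within the 1437-day cap) → +514 days → 19 October 2013.

2013-10-19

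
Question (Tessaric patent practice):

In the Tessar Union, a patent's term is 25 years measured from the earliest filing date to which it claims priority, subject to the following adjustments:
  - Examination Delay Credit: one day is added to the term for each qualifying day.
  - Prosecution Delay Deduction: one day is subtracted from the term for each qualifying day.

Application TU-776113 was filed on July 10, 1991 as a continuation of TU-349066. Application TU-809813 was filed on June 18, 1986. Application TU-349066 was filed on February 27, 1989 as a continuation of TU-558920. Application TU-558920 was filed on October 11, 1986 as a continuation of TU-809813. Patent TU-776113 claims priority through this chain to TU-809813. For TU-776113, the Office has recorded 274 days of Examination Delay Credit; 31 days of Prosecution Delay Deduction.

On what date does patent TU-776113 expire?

Earliest priority filing: 18 June 1986.
Base term: 18 June 1986 + 25 years → 18 June 2011.
Examination Delay Credit: +274 days → 18 March 2012.
Prosecution Delay Deduction: −31 days → 16 February 2012.

2012-02-16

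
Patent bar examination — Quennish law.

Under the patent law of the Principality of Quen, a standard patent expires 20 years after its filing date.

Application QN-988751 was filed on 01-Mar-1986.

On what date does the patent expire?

2006-03-01

Filing date + 20 years → 1 March 2006.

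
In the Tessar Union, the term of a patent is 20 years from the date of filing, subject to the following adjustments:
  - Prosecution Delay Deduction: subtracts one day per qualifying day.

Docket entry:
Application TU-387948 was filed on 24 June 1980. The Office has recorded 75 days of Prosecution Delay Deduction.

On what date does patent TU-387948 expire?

2000-04-10

Base term: filing date + 20 years → 24 June 2000.
Prosecution Delay Deduction: −75 days → 10 April 2000.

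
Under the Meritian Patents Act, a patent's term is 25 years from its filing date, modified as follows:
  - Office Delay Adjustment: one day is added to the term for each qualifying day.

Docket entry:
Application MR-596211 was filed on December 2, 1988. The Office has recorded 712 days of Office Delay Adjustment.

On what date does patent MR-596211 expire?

2015-11-14

Base term: filing date + 25 years → 2 December 2013.
Office Delay Adjustment: +712 days → 14 November 2015.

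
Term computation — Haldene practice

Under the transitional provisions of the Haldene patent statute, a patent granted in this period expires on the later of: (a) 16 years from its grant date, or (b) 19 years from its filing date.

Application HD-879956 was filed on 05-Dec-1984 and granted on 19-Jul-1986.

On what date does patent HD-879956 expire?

(a) grant + 16 years → 19 July 2002.
(b) filing + 19 years → 5 December 2003.
Later of the two: 5 December 2003.

2003-12-05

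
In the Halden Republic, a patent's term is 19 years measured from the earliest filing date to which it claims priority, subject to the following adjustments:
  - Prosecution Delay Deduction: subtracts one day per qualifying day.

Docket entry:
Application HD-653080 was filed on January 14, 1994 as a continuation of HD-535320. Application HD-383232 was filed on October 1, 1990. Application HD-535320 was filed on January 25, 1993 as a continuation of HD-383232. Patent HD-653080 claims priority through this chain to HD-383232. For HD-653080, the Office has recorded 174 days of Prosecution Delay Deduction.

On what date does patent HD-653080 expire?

April 10, 2009

Earliest priority filing: 1 October 1990.
Base term: 1 October 1990 + 19 years → 1 October 2009.
Prosecution Delay Deduction: −174 days → 10 April 2009.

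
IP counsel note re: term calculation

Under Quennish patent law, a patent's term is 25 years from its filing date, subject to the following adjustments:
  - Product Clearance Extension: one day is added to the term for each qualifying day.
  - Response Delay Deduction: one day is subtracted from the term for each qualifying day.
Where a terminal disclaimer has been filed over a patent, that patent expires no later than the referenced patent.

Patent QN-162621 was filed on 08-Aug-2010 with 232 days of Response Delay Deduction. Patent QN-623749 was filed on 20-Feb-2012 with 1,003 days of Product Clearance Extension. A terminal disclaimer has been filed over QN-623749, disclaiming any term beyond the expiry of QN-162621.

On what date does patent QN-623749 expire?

Natural term of QN-623749:
  Base: filing + 25 years → 20 February 2037.
  Product Clearance Extension: +1003 days → 20 November 2039.
Expiry of referenced patent QN-162621:
  Base: filing + 25 years → 8 August 2035.
  Response Delay Deduction: −232 days → 19 December 2034.
Terminal disclaimer: QN-623749 expires on the earlier of 20 November 2039 and 19 December 2034.

2034-12-19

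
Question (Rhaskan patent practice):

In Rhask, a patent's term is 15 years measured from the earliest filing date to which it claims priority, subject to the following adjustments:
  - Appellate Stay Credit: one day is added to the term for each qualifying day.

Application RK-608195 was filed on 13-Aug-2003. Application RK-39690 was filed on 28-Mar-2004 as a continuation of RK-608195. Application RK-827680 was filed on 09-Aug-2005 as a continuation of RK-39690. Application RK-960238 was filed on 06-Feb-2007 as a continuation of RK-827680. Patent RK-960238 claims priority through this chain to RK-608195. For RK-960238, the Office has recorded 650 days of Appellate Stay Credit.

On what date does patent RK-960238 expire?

Earliest priority filing: 13 August 2003.
Base term: 13 August 2003 + 15 years → 13 August 2018.
Appellate Stay Credit: +650 days → 24 May 2020.

2020-05-24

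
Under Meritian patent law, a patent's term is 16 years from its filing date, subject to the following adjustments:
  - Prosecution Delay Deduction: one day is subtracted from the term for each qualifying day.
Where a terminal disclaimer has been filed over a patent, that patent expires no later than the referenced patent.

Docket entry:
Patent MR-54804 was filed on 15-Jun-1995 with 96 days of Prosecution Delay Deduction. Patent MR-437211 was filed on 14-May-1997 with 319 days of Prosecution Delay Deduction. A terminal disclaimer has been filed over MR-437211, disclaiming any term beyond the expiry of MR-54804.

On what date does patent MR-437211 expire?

Natural term of MR-437211:
  Base: filing + 16 years → 14 May 2013.
  Prosecution Delay Deduction: −319 days → 29 June 2012.
Expiry of referenced patent MR-54804:
  Base: filing + 16 years → 15 June 2011.
  Prosecution Delay Deduction: −96 days → 11 March 2011.
Terminal disclaimer: MR-437211 expires on the earlier of 29 June 2012 and 11 March 2011.

March 11, 2011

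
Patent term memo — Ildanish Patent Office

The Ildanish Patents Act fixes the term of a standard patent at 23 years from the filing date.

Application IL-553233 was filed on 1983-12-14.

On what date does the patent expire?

Filing date + 23 years → 14 December 2006.

2006-12-14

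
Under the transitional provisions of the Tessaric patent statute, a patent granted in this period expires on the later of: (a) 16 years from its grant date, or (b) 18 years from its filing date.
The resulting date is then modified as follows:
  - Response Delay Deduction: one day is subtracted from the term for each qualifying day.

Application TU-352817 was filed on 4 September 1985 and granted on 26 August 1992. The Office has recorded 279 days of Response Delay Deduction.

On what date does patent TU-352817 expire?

November 21, 2007

(a) grant + 16 years → 26 August 2008.
(b) filing + 18 years → 4 September 2003.
Later of the two: 26 August 2008.
Response Delay Deduction: −279 days → 21 November 2007.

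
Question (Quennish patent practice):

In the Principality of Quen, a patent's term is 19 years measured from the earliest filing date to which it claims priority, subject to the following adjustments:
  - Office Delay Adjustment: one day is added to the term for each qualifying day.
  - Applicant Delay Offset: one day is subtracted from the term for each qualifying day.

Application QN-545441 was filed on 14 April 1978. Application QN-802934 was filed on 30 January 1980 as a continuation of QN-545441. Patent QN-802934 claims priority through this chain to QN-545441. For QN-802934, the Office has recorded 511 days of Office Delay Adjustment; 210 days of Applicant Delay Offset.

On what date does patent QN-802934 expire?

February 9, 1998

Earliest priority filing: 14 April 1978.
Base term: 14 April 1978 + 19 years → 14 April 1997.
Office Delay Adjustment: +511 days → 7 September 1998.
Applicant Delay Offset: −210 days → 9 February 1998.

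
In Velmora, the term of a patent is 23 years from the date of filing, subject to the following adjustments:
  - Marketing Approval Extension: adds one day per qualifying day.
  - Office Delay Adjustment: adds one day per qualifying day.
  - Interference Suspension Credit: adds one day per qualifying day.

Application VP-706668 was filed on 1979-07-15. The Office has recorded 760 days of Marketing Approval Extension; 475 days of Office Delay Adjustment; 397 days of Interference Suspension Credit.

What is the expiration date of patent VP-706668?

Base term: filing date + 23 years → 15 July 2002.
Marketing Approval Extension: +760 days → 13 August 2004.
Office Delay Adjustment: +475 days → 1 December 2005.
Interference Suspension Credit: +397 days → 2 January 2007.

January 2, 2007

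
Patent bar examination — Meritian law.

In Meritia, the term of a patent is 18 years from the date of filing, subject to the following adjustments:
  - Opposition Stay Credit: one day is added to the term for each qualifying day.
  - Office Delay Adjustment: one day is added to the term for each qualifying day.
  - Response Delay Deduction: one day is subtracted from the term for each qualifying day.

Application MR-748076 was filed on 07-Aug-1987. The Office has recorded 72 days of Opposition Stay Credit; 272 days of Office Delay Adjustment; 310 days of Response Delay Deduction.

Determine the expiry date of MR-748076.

Base term: filing date + 18 years → 7 August 2005.
Opposition Stay Credit: +72 days → 18 October 2005.
Office Delay Adjustment: +272 days → 17 July 2006.
Response Delay Deduction: −310 days → 10 September 2005.

2005-09-10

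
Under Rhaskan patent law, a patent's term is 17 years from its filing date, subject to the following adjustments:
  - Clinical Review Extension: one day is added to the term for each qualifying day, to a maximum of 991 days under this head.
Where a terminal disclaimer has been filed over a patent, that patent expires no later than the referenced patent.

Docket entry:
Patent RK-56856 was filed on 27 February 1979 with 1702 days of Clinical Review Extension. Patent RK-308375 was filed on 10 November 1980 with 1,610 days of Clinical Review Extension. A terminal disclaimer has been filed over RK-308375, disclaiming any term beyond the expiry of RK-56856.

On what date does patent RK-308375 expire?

November 14, 1998

Natural term of RK-308375:
  Base: filing + 17 years → 10 November 1997.
  Clinical Review Extension: 1610 days claimed exceeds the 991-day cap, so +991 days → 28 July 2000.
Expiry of referenced patent RK-56856:
  Base: filing + 17 years → 27 February 1996.
  Clinical Review Extension: 1702 days claimed exceeds the 991-day cap, so +991 days → 14 November 1998.
Terminal disclaimer: RK-308375 expires on the earlier of 28 July 2000 and 14 November 1998.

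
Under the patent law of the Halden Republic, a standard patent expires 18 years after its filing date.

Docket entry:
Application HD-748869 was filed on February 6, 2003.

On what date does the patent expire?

February 6, 2021

Filing date + 18 years → 6 February 2021.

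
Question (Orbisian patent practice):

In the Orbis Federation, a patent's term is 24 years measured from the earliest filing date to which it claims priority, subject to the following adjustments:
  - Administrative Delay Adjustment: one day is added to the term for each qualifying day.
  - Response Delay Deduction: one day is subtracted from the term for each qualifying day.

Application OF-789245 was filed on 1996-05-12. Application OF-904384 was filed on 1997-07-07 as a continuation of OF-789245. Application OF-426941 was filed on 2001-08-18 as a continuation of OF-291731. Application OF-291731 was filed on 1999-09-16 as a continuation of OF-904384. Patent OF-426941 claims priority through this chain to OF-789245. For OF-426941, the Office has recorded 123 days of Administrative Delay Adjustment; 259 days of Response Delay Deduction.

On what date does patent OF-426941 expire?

Earliest priority filing: 12 May 1996.
Base term: 12 May 1996 + 24 years → 12 May 2020.
Administrative Delay Adjustment: +123 days → 12 September 2020.
Response Delay Deduction: −259 days → 28 December 2019.

December 28, 2019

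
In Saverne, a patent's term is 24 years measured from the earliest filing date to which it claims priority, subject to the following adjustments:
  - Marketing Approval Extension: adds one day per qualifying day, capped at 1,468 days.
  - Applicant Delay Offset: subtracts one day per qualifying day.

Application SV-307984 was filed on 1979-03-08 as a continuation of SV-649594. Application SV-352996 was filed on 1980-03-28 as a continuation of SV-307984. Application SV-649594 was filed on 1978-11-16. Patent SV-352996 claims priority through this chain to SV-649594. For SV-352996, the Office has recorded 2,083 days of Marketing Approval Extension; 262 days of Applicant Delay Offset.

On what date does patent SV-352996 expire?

March 6, 2006

Earliest priority filing: 16 November 1978.
Base term: 16 November 1978 + 24 years → 16 November 2002.
Marketing Approval Extension: 2083 days claimed exceeds the 1468-day cap, so +1468 days → 23 November 2006.
Applicant Delay Offset: −262 days → 6 March 2006.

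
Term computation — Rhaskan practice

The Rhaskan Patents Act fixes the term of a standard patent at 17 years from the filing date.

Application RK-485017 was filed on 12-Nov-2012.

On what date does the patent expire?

November 12, 2029

Filing date + 17 years → 12 November 2029.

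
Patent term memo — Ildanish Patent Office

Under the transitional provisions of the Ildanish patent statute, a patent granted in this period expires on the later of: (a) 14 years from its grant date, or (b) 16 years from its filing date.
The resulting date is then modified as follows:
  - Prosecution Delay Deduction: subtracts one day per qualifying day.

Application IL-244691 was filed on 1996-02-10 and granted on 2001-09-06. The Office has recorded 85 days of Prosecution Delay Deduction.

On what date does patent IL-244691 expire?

June 13, 2015

(a) grant + 14 years → 6 September 2015.
(b) filing + 16 years → 10 February 2012.
Later of the two: 6 September 2015.
Prosecution Delay Deduction: −85 days → 13 June 2015.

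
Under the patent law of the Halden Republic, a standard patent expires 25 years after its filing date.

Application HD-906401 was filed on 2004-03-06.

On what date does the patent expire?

March 6, 2029

Filing date + 25 years → 6 March 2029.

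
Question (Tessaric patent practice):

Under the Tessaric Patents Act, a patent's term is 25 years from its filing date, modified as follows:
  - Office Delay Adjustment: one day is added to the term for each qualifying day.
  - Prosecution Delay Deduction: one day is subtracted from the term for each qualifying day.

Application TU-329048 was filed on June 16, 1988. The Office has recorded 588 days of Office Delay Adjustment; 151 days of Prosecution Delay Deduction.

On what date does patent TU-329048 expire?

Base term: filing date + 25 years → 16 June 2013.
Office Delay Adjustment: +588 days → 25 January 2015.
Prosecution Delay Deduction: −151 days → 27 August 2014.

August 27, 2014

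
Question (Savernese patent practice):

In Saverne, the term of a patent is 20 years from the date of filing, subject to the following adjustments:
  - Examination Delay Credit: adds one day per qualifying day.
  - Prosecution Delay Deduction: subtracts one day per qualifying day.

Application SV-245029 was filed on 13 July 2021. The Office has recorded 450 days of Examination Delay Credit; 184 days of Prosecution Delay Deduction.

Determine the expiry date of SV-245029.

Base term: filing date + 20 years → 13 July 2041.
Examination Delay Credit: +450 days → 6 October 2042.
Prosecution Delay Deduction: −184 days → 5 April 2042.

April 5, 2042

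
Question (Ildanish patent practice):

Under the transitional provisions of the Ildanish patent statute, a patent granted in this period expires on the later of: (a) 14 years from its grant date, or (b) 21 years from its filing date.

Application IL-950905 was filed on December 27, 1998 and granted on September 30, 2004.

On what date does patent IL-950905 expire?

December 27, 2019

(a) grant + 14 years → 30 September 2018.
(b) filing + 21 years → 27 December 2019.
Later of the two: 27 December 2019.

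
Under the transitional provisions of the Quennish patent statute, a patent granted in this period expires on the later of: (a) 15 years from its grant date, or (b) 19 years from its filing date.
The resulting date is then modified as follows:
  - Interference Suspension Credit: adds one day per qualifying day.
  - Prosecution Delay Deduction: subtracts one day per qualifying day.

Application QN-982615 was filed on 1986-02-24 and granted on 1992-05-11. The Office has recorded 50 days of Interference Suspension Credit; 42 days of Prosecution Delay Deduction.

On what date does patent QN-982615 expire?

2007-05-19

(a) grant + 15 years → 11 May 2007.
(b) filing + 19 years → 24 February 2005.
Later of the two: 11 May 2007.
Interference Suspension Credit: +50 days → 30 June 2007.
Prosecution Delay Deduction: −42 days → 19 May 2007.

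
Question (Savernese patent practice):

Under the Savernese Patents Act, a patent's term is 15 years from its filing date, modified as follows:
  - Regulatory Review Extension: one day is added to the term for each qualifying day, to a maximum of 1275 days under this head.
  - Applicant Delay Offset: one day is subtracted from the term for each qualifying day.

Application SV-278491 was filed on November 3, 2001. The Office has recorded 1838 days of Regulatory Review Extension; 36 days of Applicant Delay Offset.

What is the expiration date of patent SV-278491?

March 26, 2020

Base term: filing date + 15 years → 3 November 2016.
Regulatory Review Extension: 1838 days claimed exceeds the 1275-day cap, so +1275 days → 1 May 2020.
Applicant Delay Offset: −36 days → 26 March 2020.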